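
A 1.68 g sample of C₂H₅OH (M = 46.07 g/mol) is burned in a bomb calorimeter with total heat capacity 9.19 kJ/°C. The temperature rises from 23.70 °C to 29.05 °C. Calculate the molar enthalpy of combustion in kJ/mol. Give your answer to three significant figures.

ΔH = -1350 kJ/mol

ΔT = 29.05 − 23.70 = 5.35 °C
q_cal = C_cal × ΔT = 9.19 × 5.35 = 49.1665 kJ
n = 1.68 / 46.07 = 0.03647 mol
q_rxn = −q_cal = -49.1665 kJ
ΔH = -49.1665 / 0.03647 = -1348 kJ/mol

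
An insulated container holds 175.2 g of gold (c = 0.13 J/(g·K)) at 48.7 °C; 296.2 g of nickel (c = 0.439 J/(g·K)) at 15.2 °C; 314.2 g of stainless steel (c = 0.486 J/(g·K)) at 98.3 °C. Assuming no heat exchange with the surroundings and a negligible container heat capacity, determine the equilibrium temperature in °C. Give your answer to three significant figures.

T_f = 59.2 °C

Σ mᵢcᵢ(T − Tᵢ) = 0  ⇒  T = Σ mᵢcᵢTᵢ / Σ mᵢcᵢ
Σ mᵢcᵢ = 175.2×0.13 + 296.2×0.439 + 314.2×0.486 = 305.5090
Σ mᵢcᵢTᵢ = 22.776×48.7 + 130.0318×15.2 + 152.7012×98.3 = 18096
T = 18096 / 305.5090 = 59.23 °C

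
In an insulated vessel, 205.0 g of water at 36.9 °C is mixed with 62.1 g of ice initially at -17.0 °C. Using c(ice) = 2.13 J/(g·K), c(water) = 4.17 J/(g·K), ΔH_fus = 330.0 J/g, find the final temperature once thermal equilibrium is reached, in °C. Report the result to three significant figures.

Heat to bring ice to 0 °C and melt it: q₁ = 62.1×2.13×17.0 + 62.1×330.0 = 22742 J
Heat the water can supply cooling to 0 °C: 205.0×4.17×36.9 = 31544.0 J > q₁, so all ice melts.
Energy balance: 205.0×4.17×(36.9 − T) = 22742 + 62.1×4.17×(T − 0)
854.85(36.9 − T) = 22742 + 258.957 T
31544.0 − 22742 = 1113.807 T
T = 8802.0 / 1113.807 = 7.903 °C

T_f = 7.90 °C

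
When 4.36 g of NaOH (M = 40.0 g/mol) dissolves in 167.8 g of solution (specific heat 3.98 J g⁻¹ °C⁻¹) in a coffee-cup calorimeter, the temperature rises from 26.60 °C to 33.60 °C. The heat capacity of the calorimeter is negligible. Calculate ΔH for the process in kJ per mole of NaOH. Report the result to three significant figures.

|ΔT| = |33.60 − 26.60| = 7.00 °C
|q_surr| = (167.8 × 3.98) × 7.00 = 667.844 × 7.00 = 4675 J
n(NaOH) = 4.36 / 40.0 = 0.1090 mol
Temperature rose, so q_rxn = −|q_surr| = -4.675 kJ
ΔH = q_rxn / n = -42.89 kJ/mol

ΔH = -42.9 kJ/mol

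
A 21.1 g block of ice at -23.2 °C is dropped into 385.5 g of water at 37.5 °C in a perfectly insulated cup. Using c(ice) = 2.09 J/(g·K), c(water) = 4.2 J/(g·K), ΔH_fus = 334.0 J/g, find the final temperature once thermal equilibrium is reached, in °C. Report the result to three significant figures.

T_f = 30.8 °C

Heat to bring ice to 0 °C and melt it: q₁ = 21.1×2.09×23.2 + 21.1×334.0 = 8070.5 J
Heat the water can supply cooling to 0 °C: 385.5×4.2×37.5 = 60716.3 J > q₁, so all ice melts.
Energy balance: 385.5×4.2×(37.5 − T) = 8070.5 + 21.1×4.2×(T − 0)
1619.1(37.5 − T) = 8070.5 + 88.62 T
60716.3 − 8070.5 = 1707.72 T
T = 52645.8 / 1707.72 = 30.83 °C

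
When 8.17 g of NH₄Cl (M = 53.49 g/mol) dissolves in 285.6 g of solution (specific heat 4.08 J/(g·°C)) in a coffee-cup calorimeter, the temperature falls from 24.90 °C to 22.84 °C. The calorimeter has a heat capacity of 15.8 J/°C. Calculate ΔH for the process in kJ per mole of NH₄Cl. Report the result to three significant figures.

|ΔT| = |22.84 − 24.90| = 2.06 °C
|q_surr| = (285.6 × 4.08 + 15.8) × 2.06 = 1181.048 × 2.06 = 2433 J
n(NH₄Cl) = 8.17 / 53.49 = 0.1527 mol
Temperature fell, so q_rxn = +|q_surr| = 2.433 kJ
ΔH = q_rxn / n = 15.93 kJ/mol

ΔH = 15.9 kJ/mol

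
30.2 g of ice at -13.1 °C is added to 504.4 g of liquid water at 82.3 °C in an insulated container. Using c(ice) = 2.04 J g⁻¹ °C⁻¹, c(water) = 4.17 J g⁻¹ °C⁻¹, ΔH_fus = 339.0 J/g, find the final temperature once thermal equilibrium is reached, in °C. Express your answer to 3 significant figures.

Heat to bring ice to 0 °C and melt it: q₁ = 30.2×2.04×13.1 + 30.2×339.0 = 11045 J
Heat the water can supply cooling to 0 °C: 504.4×4.17×82.3 = 173106 J > q₁, so all ice melts.
Energy balance: 504.4×4.17×(82.3 − T) = 11045 + 30.2×4.17×(T − 0)
2103.348(82.3 − T) = 11045 + 125.934 T
173106 − 11045 = 2229.282 T
T = 162061 / 2229.282 = 72.70 °C

T_f = 72.7 °C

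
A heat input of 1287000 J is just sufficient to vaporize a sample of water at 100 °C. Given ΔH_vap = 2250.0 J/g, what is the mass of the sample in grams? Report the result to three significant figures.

m = 572 g

m = q / ΔH_vap = 1287000 J / 2250.0 J/g = 572 g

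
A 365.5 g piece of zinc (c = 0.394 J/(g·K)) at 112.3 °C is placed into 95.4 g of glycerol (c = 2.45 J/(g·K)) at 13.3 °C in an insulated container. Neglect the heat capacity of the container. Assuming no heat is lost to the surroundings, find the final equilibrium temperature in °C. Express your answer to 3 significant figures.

Heat lost by zinc = heat gained by glycerol.
(365.5)(0.394)(112.3 − T) = (95.4)(2.45)(T − 13.3)
144.007 (112.3 − T) = 233.73 (T − 13.3)
16172 − 144.007 T = 233.73 T − 3108.6
19280.6 = 377.737 T
T = 51.04 °C

T_f = 51.0 °C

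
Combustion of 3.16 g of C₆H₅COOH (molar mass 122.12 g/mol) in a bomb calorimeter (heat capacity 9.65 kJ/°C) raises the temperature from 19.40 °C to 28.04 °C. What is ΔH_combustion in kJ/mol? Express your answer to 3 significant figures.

ΔH = -3220 kJ/mol

ΔT = 28.04 − 19.40 = 8.64 °C
q_cal = C_cal × ΔT = 9.65 × 8.64 = 83.376 kJ
n = 3.16 / 122.12 = 0.02588 mol
q_rxn = −q_cal = -83.376 kJ
ΔH = -83.376 / 0.02588 = -3222 kJ/mol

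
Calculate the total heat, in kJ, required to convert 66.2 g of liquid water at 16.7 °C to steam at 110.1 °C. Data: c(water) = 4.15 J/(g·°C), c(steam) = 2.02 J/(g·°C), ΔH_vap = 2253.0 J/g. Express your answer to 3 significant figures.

q = 173 kJ

q1 (heat water 16.7→100.0 °C): 66.2 × 4.15 × 83.3 = 22885 J
q2 (vaporize at 100 °C): 66.2 × 2253.0 = 149149 J
q3 (heat steam 100.0→110.1 °C): 66.2 × 2.02 × 10.1 = 1351 J
Total: 22885 + 149149 + 1351 = 173385 J = 173 kJ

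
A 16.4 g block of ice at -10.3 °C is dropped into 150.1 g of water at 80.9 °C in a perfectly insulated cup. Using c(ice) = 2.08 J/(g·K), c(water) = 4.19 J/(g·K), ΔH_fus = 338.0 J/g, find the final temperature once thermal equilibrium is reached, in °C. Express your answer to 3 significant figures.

Heat to bring ice to 0 °C and melt it: q₁ = 16.4×2.08×10.3 + 16.4×338.0 = 5894.6 J
Heat the water can supply cooling to 0 °C: 150.1×4.19×80.9 = 50879.5 J > q₁, so all ice melts.
Energy balance: 150.1×4.19×(80.9 − T) = 5894.6 + 16.4×4.19×(T − 0)
628.919(80.9 − T) = 5894.6 + 68.716 T
50879.5 − 5894.6 = 697.635 T
T = 44984.9 / 697.635 = 64.48 °C

T_f = 64.5 °C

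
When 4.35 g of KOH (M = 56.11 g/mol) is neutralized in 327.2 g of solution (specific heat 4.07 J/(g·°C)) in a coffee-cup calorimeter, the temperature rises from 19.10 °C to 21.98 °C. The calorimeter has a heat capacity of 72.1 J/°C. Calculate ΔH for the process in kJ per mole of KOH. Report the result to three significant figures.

ΔH = -52.1 kJ/mol

|ΔT| = |21.98 − 19.10| = 2.88 °C
|q_surr| = (327.2 × 4.07 + 72.1) × 2.88 = 1403.804 × 2.88 = 4043 J
n(KOH) = 4.35 / 56.11 = 0.07753 mol
Temperature rose, so q_rxn = −|q_surr| = -4.043 kJ
ΔH = q_rxn / n = -52.148 kJ/mol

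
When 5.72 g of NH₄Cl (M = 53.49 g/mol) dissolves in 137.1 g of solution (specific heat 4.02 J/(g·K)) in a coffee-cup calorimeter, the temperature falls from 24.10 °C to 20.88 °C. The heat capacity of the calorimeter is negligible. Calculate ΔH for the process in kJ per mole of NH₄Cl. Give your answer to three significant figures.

|ΔT| = |20.88 − 24.10| = 3.22 °C
|q_surr| = (137.1 × 4.02) × 3.22 = 551.142 × 3.22 = 1775 J
n(NH₄Cl) = 5.72 / 53.49 = 0.1069 mol
Temperature fell, so q_rxn = +|q_surr| = 1.775 kJ
ΔH = q_rxn / n = 16.60 kJ/mol

ΔH = 16.6 kJ/mol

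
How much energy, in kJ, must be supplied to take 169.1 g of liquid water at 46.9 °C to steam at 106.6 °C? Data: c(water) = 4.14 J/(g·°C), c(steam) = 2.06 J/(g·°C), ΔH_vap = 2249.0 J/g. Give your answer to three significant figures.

q = 420 kJ

q1 (heat water 46.9→100.0 °C): 169.1 × 4.14 × 53.1 = 37174 J
q2 (vaporize at 100 °C): 169.1 × 2249.0 = 380306 J
q3 (heat steam 100.0→106.6 °C): 169.1 × 2.06 × 6.6 = 2299 J
Total: 37174 + 380306 + 2299 = 419779 J = 420 kJ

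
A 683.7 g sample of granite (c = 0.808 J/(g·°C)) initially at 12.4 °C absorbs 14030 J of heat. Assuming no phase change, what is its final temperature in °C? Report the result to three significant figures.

T_f = 37.8 °C

ΔT = q / (m c) = 14030 / (683.7 × 0.808) = 25.40 °C
T_f = 12.4 + 25.40 = 37.80 °C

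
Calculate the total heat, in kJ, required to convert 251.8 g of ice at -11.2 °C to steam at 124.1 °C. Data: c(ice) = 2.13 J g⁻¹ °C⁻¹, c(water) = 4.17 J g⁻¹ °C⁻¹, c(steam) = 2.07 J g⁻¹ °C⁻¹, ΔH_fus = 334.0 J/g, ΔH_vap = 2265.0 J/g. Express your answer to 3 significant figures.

q1 (heat ice -11.2→0.0 °C): 251.8 × 2.13 × 11.2 = 6007 J
q2 (melt at 0 °C): 251.8 × 334.0 = 84101 J
q3 (heat water 0.0→100.0 °C): 251.8 × 4.17 × 100.0 = 105001 J
q4 (vaporize at 100 °C): 251.8 × 2265.0 = 570327 J
q5 (heat steam 100.0→124.1 °C): 251.8 × 2.07 × 24.1 = 12562 J
Total: 6007 + 84101 + 105001 + 570327 + 12562 = 777998 J = 778 kJ

q = 778 kJ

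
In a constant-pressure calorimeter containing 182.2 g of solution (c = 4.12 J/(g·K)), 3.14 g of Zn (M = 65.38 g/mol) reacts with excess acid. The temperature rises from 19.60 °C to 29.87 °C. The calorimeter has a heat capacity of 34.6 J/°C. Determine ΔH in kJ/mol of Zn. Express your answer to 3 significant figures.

ΔH = -168 kJ/mol

|ΔT| = |29.87 − 19.60| = 10.27 °C
|q_surr| = (182.2 × 4.12 + 34.6) × 10.27 = 785.264 × 10.27 = 8065 J
n(Zn) = 3.14 / 65.38 = 0.04803 mol
Temperature rose, so q_rxn = −|q_surr| = -8.065 kJ
ΔH = q_rxn / n = -167.9 kJ/mol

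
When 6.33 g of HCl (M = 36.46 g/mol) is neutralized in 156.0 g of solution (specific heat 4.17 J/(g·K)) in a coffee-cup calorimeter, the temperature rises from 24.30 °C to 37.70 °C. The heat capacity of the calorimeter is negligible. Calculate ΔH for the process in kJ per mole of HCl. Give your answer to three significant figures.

ΔH = -50.2 kJ/mol

|ΔT| = |37.70 − 24.30| = 13.40 °C
|q_surr| = (156.0 × 4.17) × 13.40 = 650.52 × 13.40 = 8717 J
n(HCl) = 6.33 / 36.46 = 0.1736 mol
Temperature rose, so q_rxn = −|q_surr| = -8.717 kJ
ΔH = q_rxn / n = -50.21 kJ/mol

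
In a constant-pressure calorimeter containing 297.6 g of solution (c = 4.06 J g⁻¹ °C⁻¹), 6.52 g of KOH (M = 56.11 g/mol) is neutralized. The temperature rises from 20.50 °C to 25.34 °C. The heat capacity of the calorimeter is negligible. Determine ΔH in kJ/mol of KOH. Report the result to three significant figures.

|ΔT| = |25.34 − 20.50| = 4.84 °C
|q_surr| = (297.6 × 4.06) × 4.84 = 1208.256 × 4.84 = 5848 J
n(KOH) = 6.52 / 56.11 = 0.1162 mol
Temperature rose, so q_rxn = −|q_surr| = -5.848 kJ
ΔH = q_rxn / n = -50.33 kJ/mol

ΔH = -50.3 kJ/mol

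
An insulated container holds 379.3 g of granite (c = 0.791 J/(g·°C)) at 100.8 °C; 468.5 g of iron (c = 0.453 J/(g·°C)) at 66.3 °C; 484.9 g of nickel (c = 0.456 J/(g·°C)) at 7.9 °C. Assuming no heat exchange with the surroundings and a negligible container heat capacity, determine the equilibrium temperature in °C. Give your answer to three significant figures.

T_f = 62.8 °C

Σ mᵢcᵢ(T − Tᵢ) = 0  ⇒  T = Σ mᵢcᵢTᵢ / Σ mᵢcᵢ
Σ mᵢcᵢ = 379.3×0.791 + 468.5×0.453 + 484.9×0.456 = 733.3712
Σ mᵢcᵢTᵢ = 300.0263×100.8 + 212.2305×66.3 + 221.1144×7.9 = 46060
T = 46060 / 733.3712 = 62.81 °C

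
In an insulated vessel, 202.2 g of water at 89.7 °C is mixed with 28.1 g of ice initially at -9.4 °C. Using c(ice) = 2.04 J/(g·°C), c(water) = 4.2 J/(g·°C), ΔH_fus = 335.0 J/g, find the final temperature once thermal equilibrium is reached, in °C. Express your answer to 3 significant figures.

T_f = 68.5 °C

Heat to bring ice to 0 °C and melt it: q₁ = 28.1×2.04×9.4 + 28.1×335.0 = 9952.3 J
Heat the water can supply cooling to 0 °C: 202.2×4.2×89.7 = 76176.8 J > q₁, so all ice melts.
Energy balance: 202.2×4.2×(89.7 − T) = 9952.3 + 28.1×4.2×(T − 0)
849.24(89.7 − T) = 9952.3 + 118.02 T
76176.8 − 9952.3 = 967.26 T
T = 66224.5 / 967.26 = 68.47 °C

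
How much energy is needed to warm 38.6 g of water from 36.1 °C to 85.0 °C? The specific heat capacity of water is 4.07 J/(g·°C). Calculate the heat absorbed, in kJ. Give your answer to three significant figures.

q = m c ΔT = 38.6 × 4.07 × (85.0 − 36.1)
q = 38.6 × 4.07 × 48.9 = 7682 J = 7.68 kJ

q = 7.68 kJ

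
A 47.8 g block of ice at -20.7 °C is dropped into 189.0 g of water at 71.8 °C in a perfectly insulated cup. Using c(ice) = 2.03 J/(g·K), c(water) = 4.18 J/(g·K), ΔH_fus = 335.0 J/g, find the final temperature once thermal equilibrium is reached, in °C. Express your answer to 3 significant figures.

T_f = 39.1 °C

Heat to bring ice to 0 °C and melt it: q₁ = 47.8×2.03×20.7 + 47.8×335.0 = 18022 J
Heat the water can supply cooling to 0 °C: 189.0×4.18×71.8 = 56723.4 J > q₁, so all ice melts.
Energy balance: 189.0×4.18×(71.8 − T) = 18022 + 47.8×4.18×(T − 0)
790.02(71.8 − T) = 18022 + 199.804 T
56723.4 − 18022 = 989.824 T
T = 38701.4 / 989.824 = 39.10 °C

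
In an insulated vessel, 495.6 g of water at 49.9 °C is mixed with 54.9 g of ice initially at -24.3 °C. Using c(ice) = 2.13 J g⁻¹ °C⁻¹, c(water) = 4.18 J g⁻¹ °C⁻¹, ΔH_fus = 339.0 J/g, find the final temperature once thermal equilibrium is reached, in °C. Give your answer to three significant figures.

T_f = 35.6 °C

Heat to bring ice to 0 °C and melt it: q₁ = 54.9×2.13×24.3 + 54.9×339.0 = 21453 J
Heat the water can supply cooling to 0 °C: 495.6×4.18×49.9 = 103373 J > q₁, so all ice melts.
Energy balance: 495.6×4.18×(49.9 − T) = 21453 + 54.9×4.18×(T − 0)
2071.608(49.9 − T) = 21453 + 229.482 T
103373 − 21453 = 2301.090 T
T = 81920 / 2301.090 = 35.60 °C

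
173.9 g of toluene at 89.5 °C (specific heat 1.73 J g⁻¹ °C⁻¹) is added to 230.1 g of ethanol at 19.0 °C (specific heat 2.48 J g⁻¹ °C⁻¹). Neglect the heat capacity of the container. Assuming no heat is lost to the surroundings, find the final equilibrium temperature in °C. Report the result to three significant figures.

T_f = 43.3 °C

Heat lost by toluene = heat gained by ethanol.
(173.9)(1.73)(89.5 − T) = (230.1)(2.48)(T − 19.0)
300.847 (89.5 − T) = 570.648 (T − 19.0)
26926 − 300.847 T = 570.648 T − 10842
37768 = 871.495 T
T = 43.34 °C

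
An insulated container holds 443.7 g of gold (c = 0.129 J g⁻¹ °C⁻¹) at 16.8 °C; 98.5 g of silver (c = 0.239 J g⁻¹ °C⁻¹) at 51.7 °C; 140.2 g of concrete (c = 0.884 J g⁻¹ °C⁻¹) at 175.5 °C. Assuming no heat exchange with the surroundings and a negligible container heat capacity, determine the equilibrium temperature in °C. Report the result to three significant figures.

Σ mᵢcᵢ(T − Tᵢ) = 0  ⇒  T = Σ mᵢcᵢTᵢ / Σ mᵢcᵢ
Σ mᵢcᵢ = 443.7×0.129 + 98.5×0.239 + 140.2×0.884 = 204.7156
Σ mᵢcᵢTᵢ = 57.2373×16.8 + 23.5415×51.7 + 123.9368×175.5 = 23930
T = 23930 / 204.7156 = 116.9 °C

T_f = 117 °C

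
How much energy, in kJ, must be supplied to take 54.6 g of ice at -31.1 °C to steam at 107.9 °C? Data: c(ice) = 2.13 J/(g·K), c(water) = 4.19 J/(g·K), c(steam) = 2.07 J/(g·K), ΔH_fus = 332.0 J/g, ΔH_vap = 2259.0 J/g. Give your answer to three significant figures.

q1 (heat ice -31.1→0.0 °C): 54.6 × 2.13 × 31.1 = 3617 J
q2 (melt at 0 °C): 54.6 × 332.0 = 18127 J
q3 (heat water 0.0→100.0 °C): 54.6 × 4.19 × 100.0 = 22877 J
q4 (vaporize at 100 °C): 54.6 × 2259.0 = 123341 J
q5 (heat steam 100.0→107.9 °C): 54.6 × 2.07 × 7.9 = 893 J
Total: 3617 + 18127 + 22877 + 123341 + 893 = 168855 J = 169 kJ

q = 169 kJ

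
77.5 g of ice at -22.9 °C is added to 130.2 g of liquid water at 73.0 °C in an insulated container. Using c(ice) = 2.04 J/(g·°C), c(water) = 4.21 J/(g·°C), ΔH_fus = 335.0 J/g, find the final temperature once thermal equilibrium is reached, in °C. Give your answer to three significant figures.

Heat to bring ice to 0 °C and melt it: q₁ = 77.5×2.04×22.9 + 77.5×335.0 = 29583 J
Heat the water can supply cooling to 0 °C: 130.2×4.21×73.0 = 40014.4 J > q₁, so all ice melts.
Energy balance: 130.2×4.21×(73.0 − T) = 29583 + 77.5×4.21×(T − 0)
548.142(73.0 − T) = 29583 + 326.275 T
40014.4 − 29583 = 874.417 T
T = 10431.4 / 874.417 = 11.93 °C

T_f = 11.9 °C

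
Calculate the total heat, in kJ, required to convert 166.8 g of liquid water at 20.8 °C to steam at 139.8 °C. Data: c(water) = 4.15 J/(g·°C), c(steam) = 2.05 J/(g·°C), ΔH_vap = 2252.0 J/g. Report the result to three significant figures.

q1 (heat water 20.8→100.0 °C): 166.8 × 4.15 × 79.2 = 54824 J
q2 (vaporize at 100 °C): 166.8 × 2252.0 = 375634 J
q3 (heat steam 100.0→139.8 °C): 166.8 × 2.05 × 39.8 = 13609 J
Total: 54824 + 375634 + 13609 = 444067 J = 444 kJ

q = 444 kJ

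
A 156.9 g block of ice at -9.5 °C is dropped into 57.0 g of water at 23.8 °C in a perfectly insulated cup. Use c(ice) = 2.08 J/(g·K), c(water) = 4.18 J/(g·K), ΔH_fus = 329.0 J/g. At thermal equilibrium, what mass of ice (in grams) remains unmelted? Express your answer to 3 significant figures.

m_ice remaining = 149 g

Heat to warm all ice to 0 °C: 156.9×2.08×9.5 = 3100.3 J
Heat released by water cooling to 0 °C: 57.0×4.18×23.8 = 5670.6 J
5670.6 J < 3100.3 + 156.9×329.0 = 54720.4 J, so not all ice melts; final T = 0 °C.
Heat left for melting: 5670.6 − 3100.3 = 2570.3 J
Mass melted = 2570.3 / 329.0 = 7.812 g
Ice remaining = 156.9 − 7.812 = 149.088 g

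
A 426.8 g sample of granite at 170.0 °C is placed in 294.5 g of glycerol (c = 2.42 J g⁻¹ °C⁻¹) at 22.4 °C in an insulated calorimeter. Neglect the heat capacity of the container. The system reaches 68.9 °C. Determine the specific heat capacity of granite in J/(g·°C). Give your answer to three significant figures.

q_gained = (294.5 × 2.42) × (68.9 − 22.4) = 33140 J
q_lost = 426.8 × c × (170.0 − 68.9) = 43149.48 c
Set equal: c = 33140 / 43149.48 = 0.768 J/(g·°C)

c = 0.768 J/(g·°C)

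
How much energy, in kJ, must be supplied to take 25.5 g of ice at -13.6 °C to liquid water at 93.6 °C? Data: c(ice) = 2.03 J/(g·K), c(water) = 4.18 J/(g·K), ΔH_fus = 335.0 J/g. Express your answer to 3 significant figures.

q1 (heat ice -13.6→0.0 °C): 25.5 × 2.03 × 13.6 = 704 J
q2 (melt at 0 °C): 25.5 × 335.0 = 8543 J
q3 (heat water 0.0→93.6 °C): 25.5 × 4.18 × 93.6 = 9977 J
Total: 704 + 8543 + 9977 = 19224 J = 19.2 kJ

q = 19.2 kJ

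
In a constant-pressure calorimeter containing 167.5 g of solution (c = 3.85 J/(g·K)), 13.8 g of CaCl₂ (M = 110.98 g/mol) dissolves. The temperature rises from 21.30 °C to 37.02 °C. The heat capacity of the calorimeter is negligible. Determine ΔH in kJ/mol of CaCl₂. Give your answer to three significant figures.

ΔH = -81.5 kJ/mol

|ΔT| = |37.02 − 21.30| = 15.72 °C
|q_surr| = (167.5 × 3.85) × 15.72 = 644.875 × 15.72 = 10137 J
n(CaCl₂) = 13.8 / 110.98 = 0.12435 mol
Temperature rose, so q_rxn = −|q_surr| = -10.137 kJ
ΔH = q_rxn / n = -81.52 kJ/mol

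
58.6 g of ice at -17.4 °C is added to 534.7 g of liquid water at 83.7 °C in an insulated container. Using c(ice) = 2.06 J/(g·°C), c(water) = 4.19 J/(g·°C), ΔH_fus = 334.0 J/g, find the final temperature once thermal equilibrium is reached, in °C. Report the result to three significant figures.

Heat to bring ice to 0 °C and melt it: q₁ = 58.6×2.06×17.4 + 58.6×334.0 = 21673 J
Heat the water can supply cooling to 0 °C: 534.7×4.19×83.7 = 187521 J > q₁, so all ice melts.
Energy balance: 534.7×4.19×(83.7 − T) = 21673 + 58.6×4.19×(T − 0)
2240.393(83.7 − T) = 21673 + 245.534 T
187521 − 21673 = 2485.927 T
T = 165848 / 2485.927 = 66.71 °C

T_f = 66.7 °C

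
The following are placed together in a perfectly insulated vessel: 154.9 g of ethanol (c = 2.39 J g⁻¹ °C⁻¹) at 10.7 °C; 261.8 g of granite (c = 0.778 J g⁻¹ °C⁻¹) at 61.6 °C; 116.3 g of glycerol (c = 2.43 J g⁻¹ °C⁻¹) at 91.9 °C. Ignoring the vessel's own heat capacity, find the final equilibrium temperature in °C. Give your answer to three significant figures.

T_f = 49.6 °C

Σ mᵢcᵢ(T − Tᵢ) = 0  ⇒  T = Σ mᵢcᵢTᵢ / Σ mᵢcᵢ
Σ mᵢcᵢ = 154.9×2.39 + 261.8×0.778 + 116.3×2.43 = 856.5004
Σ mᵢcᵢTᵢ = 370.211×10.7 + 203.6804×61.6 + 282.609×91.9 = 42480
T = 42480 / 856.5004 = 49.60 °C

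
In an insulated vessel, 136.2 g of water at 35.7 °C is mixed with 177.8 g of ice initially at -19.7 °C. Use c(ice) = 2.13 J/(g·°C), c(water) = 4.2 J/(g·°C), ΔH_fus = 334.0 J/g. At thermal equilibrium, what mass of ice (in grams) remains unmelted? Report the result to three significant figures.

Heat to warm all ice to 0 °C: 177.8×2.13×19.7 = 7460.7 J
Heat released by water cooling to 0 °C: 136.2×4.2×35.7 = 20422 J
20422 J < 7460.7 + 177.8×334.0 = 66845.9 J, so not all ice melts; final T = 0 °C.
Heat left for melting: 20422 − 7460.7 = 12961.3 J
Mass melted = 12961.3 / 334.0 = 38.81 g
Ice remaining = 177.8 − 38.81 = 138.99 g

m_ice remaining = 139 g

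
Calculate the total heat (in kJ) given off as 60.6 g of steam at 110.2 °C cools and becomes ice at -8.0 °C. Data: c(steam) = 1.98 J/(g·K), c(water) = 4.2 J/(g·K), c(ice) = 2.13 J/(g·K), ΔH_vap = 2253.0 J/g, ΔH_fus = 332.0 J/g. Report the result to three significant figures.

q1 (cool steam 110.2→100 °C): 60.6 × 1.98 × 10.2 = 1224 J
q2 (condense at 100 °C): 60.6 × 2253.0 = 136532 J
q3 (cool water 100→0 °C): 60.6 × 4.2 × 100.0 = 25452 J
q4 (freeze at 0 °C): 60.6 × 332.0 = 20119 J
q5 (cool ice 0→-8.0 °C): 60.6 × 2.13 × 8.0 = 1033 J
Total: 1224 + 136532 + 25452 + 20119 + 1033 = 184360 J = 184 kJ

q = 184 kJ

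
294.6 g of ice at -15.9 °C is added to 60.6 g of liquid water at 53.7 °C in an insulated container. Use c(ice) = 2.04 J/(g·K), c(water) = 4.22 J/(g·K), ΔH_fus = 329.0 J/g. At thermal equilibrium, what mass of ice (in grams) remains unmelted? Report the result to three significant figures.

Heat to warm all ice to 0 °C: 294.6×2.04×15.9 = 9555.6 J
Heat released by water cooling to 0 °C: 60.6×4.22×53.7 = 13733 J
13733 J < 9555.6 + 294.6×329.0 = 106479.0 J, so not all ice melts; final T = 0 °C.
Heat left for melting: 13733 − 9555.6 = 4177.4 J
Mass melted = 4177.4 / 329.0 = 12.70 g
Ice remaining = 294.6 − 12.70 = 281.90 g

m_ice remaining = 282 g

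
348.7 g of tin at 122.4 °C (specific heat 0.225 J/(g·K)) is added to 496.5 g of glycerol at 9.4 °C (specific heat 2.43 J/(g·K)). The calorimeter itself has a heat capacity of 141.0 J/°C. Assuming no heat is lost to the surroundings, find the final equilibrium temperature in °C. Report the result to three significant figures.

T_f = 15.6 °C

Heat lost by tin = heat gained by glycerol + calorimeter.
(348.7)(0.225)(122.4 − T) = [(496.5)(2.43) + 141.0](T − 9.4)
78.4575 (122.4 − T) = 1347.495 (T − 9.4)
9603.2 − 78.4575 T = 1347.495 T − 12666
22269.2 = 1425.9525 T
T = 15.62 °C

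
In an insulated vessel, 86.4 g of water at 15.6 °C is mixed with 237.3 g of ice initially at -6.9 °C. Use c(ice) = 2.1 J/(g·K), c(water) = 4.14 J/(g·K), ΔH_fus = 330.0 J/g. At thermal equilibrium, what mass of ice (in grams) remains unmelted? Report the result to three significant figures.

Heat to warm all ice to 0 °C: 237.3×2.1×6.9 = 3438.5 J
Heat released by water cooling to 0 °C: 86.4×4.14×15.6 = 5580.1 J
5580.1 J < 3438.5 + 237.3×330.0 = 81747.5 J, so not all ice melts; final T = 0 °C.
Heat left for melting: 5580.1 − 3438.5 = 2141.6 J
Mass melted = 2141.6 / 330.0 = 6.490 g
Ice remaining = 237.3 − 6.490 = 230.810 g

m_ice remaining = 231 g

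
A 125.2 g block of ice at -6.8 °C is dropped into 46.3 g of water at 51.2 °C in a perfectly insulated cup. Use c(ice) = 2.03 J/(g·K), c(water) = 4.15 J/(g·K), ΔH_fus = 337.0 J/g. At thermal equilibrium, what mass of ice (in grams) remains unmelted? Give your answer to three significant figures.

Heat to warm all ice to 0 °C: 125.2×2.03×6.8 = 1728.3 J
Heat released by water cooling to 0 °C: 46.3×4.15×51.2 = 9837.8 J
9837.8 J < 1728.3 + 125.2×337.0 = 43920.7 J, so not all ice melts; final T = 0 °C.
Heat left for melting: 9837.8 − 1728.3 = 8109.5 J
Mass melted = 8109.5 / 337.0 = 24.06 g
Ice remaining = 125.2 − 24.06 = 101.14 g

m_ice remaining = 101 g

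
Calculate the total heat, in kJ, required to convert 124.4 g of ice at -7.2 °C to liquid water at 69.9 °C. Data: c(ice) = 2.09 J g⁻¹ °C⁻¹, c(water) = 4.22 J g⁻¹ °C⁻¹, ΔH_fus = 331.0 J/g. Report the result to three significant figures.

q1 (heat ice -7.2→0.0 °C): 124.4 × 2.09 × 7.2 = 1872 J
q2 (melt at 0 °C): 124.4 × 331.0 = 41176 J
q3 (heat water 0.0→69.9 °C): 124.4 × 4.22 × 69.9 = 36695 J
Total: 1872 + 41176 + 36695 = 79743 J = 79.7 kJ

q = 79.7 kJ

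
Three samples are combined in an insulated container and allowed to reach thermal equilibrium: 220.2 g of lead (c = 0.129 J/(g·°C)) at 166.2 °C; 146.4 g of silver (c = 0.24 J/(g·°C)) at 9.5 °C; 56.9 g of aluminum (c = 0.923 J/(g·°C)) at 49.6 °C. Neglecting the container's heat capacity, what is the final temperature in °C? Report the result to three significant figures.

T_f = 66.0 °C

Σ mᵢcᵢ(T − Tᵢ) = 0  ⇒  T = Σ mᵢcᵢTᵢ / Σ mᵢcᵢ
Σ mᵢcᵢ = 220.2×0.129 + 146.4×0.24 + 56.9×0.923 = 116.0605
Σ mᵢcᵢTᵢ = 28.4058×166.2 + 35.136×9.5 + 52.5187×49.6 = 7659.8
T = 7659.8 / 116.0605 = 66.00 °C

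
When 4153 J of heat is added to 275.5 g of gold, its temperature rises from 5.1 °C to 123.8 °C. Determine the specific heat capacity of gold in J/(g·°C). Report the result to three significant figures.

c = 0.127 J/(g·°C)

c = q / (m ΔT) = 4153 / (275.5 × 118.7)
c = 4153 / 32701.85 = 0.127 J/(g·°C)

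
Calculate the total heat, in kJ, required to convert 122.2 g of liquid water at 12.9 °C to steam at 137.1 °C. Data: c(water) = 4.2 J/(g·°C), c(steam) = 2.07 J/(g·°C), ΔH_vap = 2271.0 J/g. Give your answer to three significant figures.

q = 332 kJ

q1 (heat water 12.9→100.0 °C): 122.2 × 4.2 × 87.1 = 44703 J
q2 (vaporize at 100 °C): 122.2 × 2271.0 = 277516 J
q3 (heat steam 100.0→137.1 °C): 122.2 × 2.07 × 37.1 = 9385 J
Total: 44703 + 277516 + 9385 = 331604 J = 332 kJ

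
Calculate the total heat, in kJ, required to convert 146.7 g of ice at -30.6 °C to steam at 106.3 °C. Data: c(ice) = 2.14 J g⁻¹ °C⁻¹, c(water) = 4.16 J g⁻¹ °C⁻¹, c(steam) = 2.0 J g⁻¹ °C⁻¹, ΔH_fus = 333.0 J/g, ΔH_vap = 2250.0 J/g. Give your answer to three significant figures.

q = 451 kJ

q1 (heat ice -30.6→0.0 °C): 146.7 × 2.14 × 30.6 = 9607 J
q2 (melt at 0 °C): 146.7 × 333.0 = 48851 J
q3 (heat water 0.0→100.0 °C): 146.7 × 4.16 × 100.0 = 61027 J
q4 (vaporize at 100 °C): 146.7 × 2250.0 = 330075 J
q5 (heat steam 100.0→106.3 °C): 146.7 × 2.0 × 6.3 = 1848 J
Total: 9607 + 48851 + 61027 + 330075 + 1848 = 451408 J = 451 kJ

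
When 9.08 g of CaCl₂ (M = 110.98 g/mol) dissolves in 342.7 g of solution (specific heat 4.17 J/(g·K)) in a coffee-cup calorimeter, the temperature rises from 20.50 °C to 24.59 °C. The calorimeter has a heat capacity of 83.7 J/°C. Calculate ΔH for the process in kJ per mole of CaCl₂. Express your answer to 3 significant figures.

ΔH = -75.6 kJ/mol

|ΔT| = |24.59 − 20.50| = 4.09 °C
|q_surr| = (342.7 × 4.17 + 83.7) × 4.09 = 1512.759 × 4.09 = 6187 J
n(CaCl₂) = 9.08 / 110.98 = 0.08182 mol
Temperature rose, so q_rxn = −|q_surr| = -6.187 kJ
ΔH = q_rxn / n = -75.62 kJ/mol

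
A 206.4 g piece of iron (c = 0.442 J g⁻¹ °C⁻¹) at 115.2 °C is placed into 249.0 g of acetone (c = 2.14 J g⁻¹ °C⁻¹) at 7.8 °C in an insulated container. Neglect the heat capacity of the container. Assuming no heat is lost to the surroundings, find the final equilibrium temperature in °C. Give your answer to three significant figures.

T_f = 23.5 °C

Heat lost by iron = heat gained by acetone.
(206.4)(0.442)(115.2 − T) = (249.0)(2.14)(T − 7.8)
91.2288 (115.2 − T) = 532.86 (T − 7.8)
10510 − 91.2288 T = 532.86 T − 4156.3
14666.3 = 624.0888 T
T = 23.50 °C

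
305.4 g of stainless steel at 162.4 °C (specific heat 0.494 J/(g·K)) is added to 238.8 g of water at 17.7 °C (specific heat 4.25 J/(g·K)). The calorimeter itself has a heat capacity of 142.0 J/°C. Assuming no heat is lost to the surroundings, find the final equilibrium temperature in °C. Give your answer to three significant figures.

Heat lost by stainless steel = heat gained by water + calorimeter.
(305.4)(0.494)(162.4 − T) = [(238.8)(4.25) + 142.0](T − 17.7)
150.8676 (162.4 − T) = 1156.9 (T − 17.7)
24501 − 150.8676 T = 1156.9 T − 20477
44978 = 1307.7676 T
T = 34.39 °C

T_f = 34.4 °C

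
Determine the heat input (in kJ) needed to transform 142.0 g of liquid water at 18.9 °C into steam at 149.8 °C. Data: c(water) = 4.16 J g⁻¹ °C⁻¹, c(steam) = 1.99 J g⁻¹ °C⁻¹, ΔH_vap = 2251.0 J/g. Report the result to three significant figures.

q1 (heat water 18.9→100.0 °C): 142.0 × 4.16 × 81.1 = 47907 J
q2 (vaporize at 100 °C): 142.0 × 2251.0 = 319642 J
q3 (heat steam 100.0→149.8 °C): 142.0 × 1.99 × 49.8 = 14072 J
Total: 47907 + 319642 + 14072 = 381621 J = 382 kJ

q = 382 kJ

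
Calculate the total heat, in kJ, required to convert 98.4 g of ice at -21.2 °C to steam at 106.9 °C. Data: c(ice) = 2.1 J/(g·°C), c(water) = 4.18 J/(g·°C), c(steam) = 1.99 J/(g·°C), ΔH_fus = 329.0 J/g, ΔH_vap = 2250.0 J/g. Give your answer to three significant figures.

q = 301 kJ

q1 (heat ice -21.2→0.0 °C): 98.4 × 2.1 × 21.2 = 4381 J
q2 (melt at 0 °C): 98.4 × 329.0 = 32374 J
q3 (heat water 0.0→100.0 °C): 98.4 × 4.18 × 100.0 = 41131 J
q4 (vaporize at 100 °C): 98.4 × 2250.0 = 221400 J
q5 (heat steam 100.0→106.9 °C): 98.4 × 1.99 × 6.9 = 1351 J
Total: 4381 + 32374 + 41131 + 221400 + 1351 = 300637 J = 301 kJ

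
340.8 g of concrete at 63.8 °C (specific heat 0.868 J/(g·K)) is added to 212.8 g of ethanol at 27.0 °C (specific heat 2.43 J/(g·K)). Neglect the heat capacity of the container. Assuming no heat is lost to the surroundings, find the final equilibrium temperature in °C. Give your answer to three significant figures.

Heat lost by concrete = heat gained by ethanol.
(340.8)(0.868)(63.8 − T) = (212.8)(2.43)(T − 27.0)
295.8144 (63.8 − T) = 517.104 (T − 27.0)
18873 − 295.8144 T = 517.104 T − 13962
32835 = 812.9184 T
T = 40.39 °C

T_f = 40.4 °C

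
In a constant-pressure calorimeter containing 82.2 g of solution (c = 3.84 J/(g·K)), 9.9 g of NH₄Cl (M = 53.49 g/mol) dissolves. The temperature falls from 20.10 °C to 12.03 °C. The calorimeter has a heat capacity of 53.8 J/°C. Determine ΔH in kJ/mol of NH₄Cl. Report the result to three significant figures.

|ΔT| = |12.03 − 20.10| = 8.07 °C
|q_surr| = (82.2 × 3.84 + 53.8) × 8.07 = 369.448 × 8.07 = 2981 J
n(NH₄Cl) = 9.9 / 53.49 = 0.1851 mol
Temperature fell, so q_rxn = +|q_surr| = 2.981 kJ
ΔH = q_rxn / n = 16.10 kJ/mol

ΔH = 16.1 kJ/mol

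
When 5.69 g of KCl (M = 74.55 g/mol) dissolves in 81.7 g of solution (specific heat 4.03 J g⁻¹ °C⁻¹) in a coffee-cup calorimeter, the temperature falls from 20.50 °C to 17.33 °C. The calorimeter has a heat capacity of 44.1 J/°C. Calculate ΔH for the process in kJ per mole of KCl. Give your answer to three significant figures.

ΔH = 15.5 kJ/mol

|ΔT| = |17.33 − 20.50| = 3.17 °C
|q_surr| = (81.7 × 4.03 + 44.1) × 3.17 = 373.351 × 3.17 = 1184 J
n(KCl) = 5.69 / 74.55 = 0.07632 mol
Temperature fell, so q_rxn = +|q_surr| = 1.184 kJ
ΔH = q_rxn / n = 15.51 kJ/mol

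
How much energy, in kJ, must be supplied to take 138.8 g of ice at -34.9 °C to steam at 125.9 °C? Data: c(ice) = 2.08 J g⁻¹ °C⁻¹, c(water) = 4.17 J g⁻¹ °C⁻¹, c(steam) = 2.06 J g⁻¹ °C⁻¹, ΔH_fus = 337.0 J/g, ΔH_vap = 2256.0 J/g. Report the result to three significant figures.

q1 (heat ice -34.9→0.0 °C): 138.8 × 2.08 × 34.9 = 10076 J
q2 (melt at 0 °C): 138.8 × 337.0 = 46776 J
q3 (heat water 0.0→100.0 °C): 138.8 × 4.17 × 100.0 = 57880 J
q4 (vaporize at 100 °C): 138.8 × 2256.0 = 313133 J
q5 (heat steam 100.0→125.9 °C): 138.8 × 2.06 × 25.9 = 7406 J
Total: 10076 + 46776 + 57880 + 313133 + 7406 = 435271 J = 435 kJ

q = 435 kJ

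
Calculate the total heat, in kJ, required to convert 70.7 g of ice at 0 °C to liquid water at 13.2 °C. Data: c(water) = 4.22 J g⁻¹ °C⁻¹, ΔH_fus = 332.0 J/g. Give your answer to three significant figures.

q = 27.4 kJ

q1 (melt at 0 °C): 70.7 × 332.0 = 23472 J
q2 (heat water 0.0→13.2 °C): 70.7 × 4.22 × 13.2 = 3938 J
Total: 23472 + 3938 = 27410 J = 27.4 kJ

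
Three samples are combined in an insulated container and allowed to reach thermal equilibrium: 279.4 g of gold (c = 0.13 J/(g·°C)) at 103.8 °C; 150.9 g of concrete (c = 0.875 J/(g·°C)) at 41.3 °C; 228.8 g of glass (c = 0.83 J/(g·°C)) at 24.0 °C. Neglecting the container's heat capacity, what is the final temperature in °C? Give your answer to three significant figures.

Σ mᵢcᵢ(T − Tᵢ) = 0  ⇒  T = Σ mᵢcᵢTᵢ / Σ mᵢcᵢ
Σ mᵢcᵢ = 279.4×0.13 + 150.9×0.875 + 228.8×0.83 = 358.2635
Σ mᵢcᵢTᵢ = 36.322×103.8 + 132.0375×41.3 + 189.904×24.0 = 13781
T = 13781 / 358.2635 = 38.47 °C

T_f = 38.5 °C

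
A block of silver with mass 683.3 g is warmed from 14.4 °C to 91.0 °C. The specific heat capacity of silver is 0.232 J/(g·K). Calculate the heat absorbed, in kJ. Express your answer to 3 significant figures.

q = 12.1 kJ

q = m c ΔT = 683.3 × 0.232 × (91.0 − 14.4)
q = 683.3 × 0.232 × 76.6 = 12140 J = 12.1 kJ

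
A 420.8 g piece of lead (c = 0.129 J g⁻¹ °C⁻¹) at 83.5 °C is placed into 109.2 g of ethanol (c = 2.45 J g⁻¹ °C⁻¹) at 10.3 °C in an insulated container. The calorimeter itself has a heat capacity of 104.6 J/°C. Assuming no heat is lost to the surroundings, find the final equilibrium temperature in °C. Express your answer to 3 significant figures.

Heat lost by lead = heat gained by ethanol + calorimeter.
(420.8)(0.129)(83.5 − T) = [(109.2)(2.45) + 104.6](T − 10.3)
54.2832 (83.5 − T) = 372.14 (T − 10.3)
4532.6 − 54.2832 T = 372.14 T − 3833.0
8365.6 = 426.4232 T
T = 19.62 °C

T_f = 19.6 °C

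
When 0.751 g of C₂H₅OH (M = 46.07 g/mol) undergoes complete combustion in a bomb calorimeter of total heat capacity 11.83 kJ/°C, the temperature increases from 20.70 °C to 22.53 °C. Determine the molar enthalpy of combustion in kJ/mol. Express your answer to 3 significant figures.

ΔT = 22.53 − 20.70 = 1.83 °C
q_cal = C_cal × ΔT = 11.83 × 1.83 = 21.6489 kJ
n = 0.751 / 46.07 = 0.01630 mol
q_rxn = −q_cal = -21.6489 kJ
ΔH = -21.6489 / 0.01630 = -1328 kJ/mol

ΔH = -1330 kJ/mol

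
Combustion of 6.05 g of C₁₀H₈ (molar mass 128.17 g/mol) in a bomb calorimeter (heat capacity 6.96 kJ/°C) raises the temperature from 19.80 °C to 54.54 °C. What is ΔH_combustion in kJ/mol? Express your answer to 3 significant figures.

ΔH = -5120 kJ/mol

ΔT = 54.54 − 19.80 = 34.74 °C
q_cal = C_cal × ΔT = 6.96 × 34.74 = 241.7904 kJ
n = 6.05 / 128.17 = 0.04720 mol
q_rxn = −q_cal = -241.7904 kJ
ΔH = -241.7904 / 0.04720 = -5123 kJ/mol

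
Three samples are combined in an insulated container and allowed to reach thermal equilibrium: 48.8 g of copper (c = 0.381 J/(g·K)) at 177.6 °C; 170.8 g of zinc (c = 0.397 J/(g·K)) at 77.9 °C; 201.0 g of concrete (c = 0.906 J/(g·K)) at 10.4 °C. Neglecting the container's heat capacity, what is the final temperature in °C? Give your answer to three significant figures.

Σ mᵢcᵢ(T − Tᵢ) = 0  ⇒  T = Σ mᵢcᵢTᵢ / Σ mᵢcᵢ
Σ mᵢcᵢ = 48.8×0.381 + 170.8×0.397 + 201.0×0.906 = 268.5064
Σ mᵢcᵢTᵢ = 18.5928×177.6 + 67.8076×77.9 + 182.106×10.4 = 10478
T = 10478 / 268.5064 = 39.02 °C

T_f = 39.0 °C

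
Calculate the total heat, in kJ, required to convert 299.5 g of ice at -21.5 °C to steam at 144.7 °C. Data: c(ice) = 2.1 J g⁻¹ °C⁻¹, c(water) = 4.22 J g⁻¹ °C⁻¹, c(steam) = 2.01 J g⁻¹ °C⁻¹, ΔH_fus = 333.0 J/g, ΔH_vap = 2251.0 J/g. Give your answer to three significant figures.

q = 941 kJ

q1 (heat ice -21.5→0.0 °C): 299.5 × 2.1 × 21.5 = 13522 J
q2 (melt at 0 °C): 299.5 × 333.0 = 99734 J
q3 (heat water 0.0→100.0 °C): 299.5 × 4.22 × 100.0 = 126389 J
q4 (vaporize at 100 °C): 299.5 × 2251.0 = 674175 J
q5 (heat steam 100.0→144.7 °C): 299.5 × 2.01 × 44.7 = 26909 J
Total: 13522 + 99734 + 126389 + 674175 + 26909 = 940729 J = 941 kJ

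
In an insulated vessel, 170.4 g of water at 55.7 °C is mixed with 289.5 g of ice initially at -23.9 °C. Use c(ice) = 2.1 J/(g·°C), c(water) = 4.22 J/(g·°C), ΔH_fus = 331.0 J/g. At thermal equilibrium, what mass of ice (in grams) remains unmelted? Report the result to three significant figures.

Heat to warm all ice to 0 °C: 289.5×2.1×23.9 = 14530 J
Heat released by water cooling to 0 °C: 170.4×4.22×55.7 = 40053 J
40053 J < 14530 + 289.5×331.0 = 110354.5 J, so not all ice melts; final T = 0 °C.
Heat left for melting: 40053 − 14530 = 25523 J
Mass melted = 25523 / 331.0 = 77.11 g
Ice remaining = 289.5 − 77.11 = 212.39 g

m_ice remaining = 212 g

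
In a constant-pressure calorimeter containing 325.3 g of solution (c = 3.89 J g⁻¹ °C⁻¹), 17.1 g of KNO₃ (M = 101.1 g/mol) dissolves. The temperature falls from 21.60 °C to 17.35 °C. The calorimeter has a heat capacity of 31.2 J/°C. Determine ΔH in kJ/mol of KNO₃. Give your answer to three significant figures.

|ΔT| = |17.35 − 21.60| = 4.25 °C
|q_surr| = (325.3 × 3.89 + 31.2) × 4.25 = 1296.617 × 4.25 = 5511 J
n(KNO₃) = 17.1 / 101.1 = 0.1691 mol
Temperature fell, so q_rxn = +|q_surr| = 5.511 kJ
ΔH = q_rxn / n = 32.59 kJ/mol

ΔH = 32.6 kJ/mol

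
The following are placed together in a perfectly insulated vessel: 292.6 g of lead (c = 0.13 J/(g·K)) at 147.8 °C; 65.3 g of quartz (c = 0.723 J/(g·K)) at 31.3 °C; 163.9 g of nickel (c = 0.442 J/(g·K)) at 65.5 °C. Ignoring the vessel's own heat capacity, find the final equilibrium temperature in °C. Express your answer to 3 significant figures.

T_f = 75.1 °C

Σ mᵢcᵢ(T − Tᵢ) = 0  ⇒  T = Σ mᵢcᵢTᵢ / Σ mᵢcᵢ
Σ mᵢcᵢ = 292.6×0.13 + 65.3×0.723 + 163.9×0.442 = 157.6937
Σ mᵢcᵢTᵢ = 38.038×147.8 + 47.2119×31.3 + 72.4438×65.5 = 11845
T = 11845 / 157.6937 = 75.11 °C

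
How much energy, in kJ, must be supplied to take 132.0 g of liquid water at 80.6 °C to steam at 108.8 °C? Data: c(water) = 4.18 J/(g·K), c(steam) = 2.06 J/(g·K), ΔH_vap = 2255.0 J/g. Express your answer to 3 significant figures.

q = 311 kJ

q1 (heat water 80.6→100.0 °C): 132.0 × 4.18 × 19.4 = 10704 J
q2 (vaporize at 100 °C): 132.0 × 2255.0 = 297660 J
q3 (heat steam 100.0→108.8 °C): 132.0 × 2.06 × 8.8 = 2393 J
Total: 10704 + 297660 + 2393 = 310757 J = 311 kJ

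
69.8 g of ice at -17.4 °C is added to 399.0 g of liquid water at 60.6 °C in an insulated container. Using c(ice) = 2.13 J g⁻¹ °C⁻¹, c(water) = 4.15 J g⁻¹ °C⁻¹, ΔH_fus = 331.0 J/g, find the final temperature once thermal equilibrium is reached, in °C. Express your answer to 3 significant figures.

Heat to bring ice to 0 °C and melt it: q₁ = 69.8×2.13×17.4 + 69.8×331.0 = 25691 J
Heat the water can supply cooling to 0 °C: 399.0×4.15×60.6 = 100345 J > q₁, so all ice melts.
Energy balance: 399.0×4.15×(60.6 − T) = 25691 + 69.8×4.15×(T − 0)
1655.85(60.6 − T) = 25691 + 289.67 T
100345 − 25691 = 1945.52 T
T = 74654 / 1945.52 = 38.37 °C

T_f = 38.4 °C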